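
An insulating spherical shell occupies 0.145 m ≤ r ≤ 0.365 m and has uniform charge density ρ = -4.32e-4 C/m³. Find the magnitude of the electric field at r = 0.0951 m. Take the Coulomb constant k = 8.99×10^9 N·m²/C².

E = 0 (no enclosed charge)

Use a concentric Gaussian sphere at r = 0.0951 m (r < 0.145 m, inside the empty cavity).
Q_enc = 0 (all charge lies at larger r); Gauss's law gives E = 0.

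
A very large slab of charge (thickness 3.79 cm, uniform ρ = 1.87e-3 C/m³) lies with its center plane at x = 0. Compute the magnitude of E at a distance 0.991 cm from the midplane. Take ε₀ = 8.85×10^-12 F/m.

E = 2.09×10^6 N/C

By symmetry E is perpendicular to the slab. A Gaussian pillbox from −0.991 cm to +0.991 cm (face area A) lies entirely within the slab.
Q_enc = ρ·(2x)·A and flux = 2EA, so 2EA = 2ρxA/ε₀ ⇒ E = |ρ|x/ε₀.
E = (1.87×10^-3)(0.00991)/(8.85×10^-12) = 2.09×10^6 N/C.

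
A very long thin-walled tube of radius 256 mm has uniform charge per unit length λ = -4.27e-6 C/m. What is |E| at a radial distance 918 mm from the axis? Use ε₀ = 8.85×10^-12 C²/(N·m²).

8.36×10^4 V/m

By cylindrical symmetry E is radial; use a coaxial Gaussian cylinder of radius 918 mm and length L (r > 256 mm).
The full line charge is enclosed: λ_enc = -4.27×10^-6 C/m.
Applying ∮E·dA = Q_enc/ε₀ with the end caps contributing no flux:
E = |λ_enc|/(2πε₀r) = (4.27×10^-6)/(2π·8.85×10^-12·0.918) = 8.36×10^4 N/C.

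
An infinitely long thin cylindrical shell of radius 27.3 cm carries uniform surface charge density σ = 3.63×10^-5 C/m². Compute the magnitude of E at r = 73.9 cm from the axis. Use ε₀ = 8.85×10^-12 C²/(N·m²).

E = 1.52×10^6 V/m

Choose a coaxial cylinder of radius r = 73.9 cm (arbitrary length L) as the Gaussian surface (r > 27.3 cm).
The whole shell is enclosed: λ_enc = σ·2πR = (3.63e-5)·2π·(0.273) = 6.227e-5 C/m.
Since E is radial and uniform over the curved surface, Φ = E·2πrL = Q_enc/ε₀ = λ_enc L/ε₀.
E = |λ_enc|/(2πε₀r) = (6.227e-5)/(2π·8.85×10^-12·0.739) = 1.52×10^6 N/C.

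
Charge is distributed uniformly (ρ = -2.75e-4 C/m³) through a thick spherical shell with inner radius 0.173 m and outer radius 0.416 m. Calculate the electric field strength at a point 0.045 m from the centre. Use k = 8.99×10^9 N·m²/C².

|E| = 0 N/C

Use a concentric Gaussian sphere at r = 0.045 m (r < 0.173 m, inside the empty cavity).
No charge is enclosed, so by Gauss's law E·4πr² = 0 ⇒ E = 0.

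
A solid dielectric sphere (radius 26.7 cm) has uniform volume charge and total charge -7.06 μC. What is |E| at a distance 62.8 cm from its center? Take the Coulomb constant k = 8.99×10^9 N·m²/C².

By spherical symmetry E is radial; choose a Gaussian sphere of radius r = 62.8 cm (r > R, so the entire charge is enclosed).
Q_enc = -7.06 μC = -7.06×10^-6 C.
Applying ∮E·dA = Q_enc/ε₀ with Φ = E(4πr²):
E = k|Q_enc|/r² = (8.99×10^9)(7.06×10^-6)/(0.628)² = 1.61×10^5 N/C.

|E| ≈ 1.61×10^5 V/m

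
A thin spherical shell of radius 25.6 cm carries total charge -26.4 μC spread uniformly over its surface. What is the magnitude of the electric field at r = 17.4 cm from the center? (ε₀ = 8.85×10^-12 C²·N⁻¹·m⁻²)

Symmetry ⇒ E = E(r) r̂. Gaussian sphere of radius r = 17.4 cm (inside the shell, r < 25.6 cm).
All the charge is outside the Gaussian surface: Q_enc = 0, hence E = 0 everywhere inside the shell.

E = 0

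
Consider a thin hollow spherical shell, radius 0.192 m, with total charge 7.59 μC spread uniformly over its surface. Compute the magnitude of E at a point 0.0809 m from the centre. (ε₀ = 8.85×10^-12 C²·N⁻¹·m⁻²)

E = 0

Use a concentric Gaussian sphere at r = 0.0809 m (inside the shell, r < 0.192 m).
All the charge is outside the Gaussian surface: Q_enc = 0, hence E = 0 everywhere inside the shell.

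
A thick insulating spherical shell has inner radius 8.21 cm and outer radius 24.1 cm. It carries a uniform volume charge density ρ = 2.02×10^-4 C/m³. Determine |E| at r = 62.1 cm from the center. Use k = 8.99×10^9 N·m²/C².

|E| ≈ 2.65×10^5 V/m

Symmetry ⇒ E = E(r) r̂. Gaussian sphere of radius r = 62.1 cm (r > 24.1 cm, enclosing the whole shell).
Q_enc = ρ·(4π/3)(b³ − a³) = (2.02×10^-4)·(4π/3)·((0.241)³ − (0.0821)³) = 1.138×10^-5 C.
Since E is radial and uniform over the Gaussian sphere, Φ = E·4πr² = Q_enc/ε₀.
E = k|Q_enc|/r² = (8.99×10^9)(1.138e-5)/(0.621)² = 2.65×10^5 N/C.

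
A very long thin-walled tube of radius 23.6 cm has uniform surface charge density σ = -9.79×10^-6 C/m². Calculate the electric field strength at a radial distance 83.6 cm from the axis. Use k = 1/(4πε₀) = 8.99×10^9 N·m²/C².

By cylindrical symmetry E is radial; use a coaxial Gaussian cylinder of radius 83.6 cm and length L (r > 23.6 cm).
The whole shell is enclosed: λ_enc = σ·2πR = (-9.79e-6)·2π·(0.236) = -1.452×10^-5 C/m.
Applying ∮E·dA = Q_enc/ε₀ with the end caps contributing no flux:
E = 2k|λ_enc|/r = 2(8.99×10^9)(1.452e-5)/(0.836) = 3.12×10^5 N/C.

|E| ≈ 3.12×10^5 N/C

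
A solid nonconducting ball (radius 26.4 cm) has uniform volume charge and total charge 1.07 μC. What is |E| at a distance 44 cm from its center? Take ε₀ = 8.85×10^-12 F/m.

Use a concentric Gaussian sphere at r = 44 cm (r > R, so the entire charge is enclosed).
Q_enc = 1.07 μC = 1.07e-6 C.
By Gauss's law, ∮E·dA = E·4πr² = Q_enc/ε₀.
E = |Q_enc|/(4πε₀r²) = (1.07×10^-6)/(4π·8.85×10^-12·(0.44)²) = 4.97×10^4 N/C.

4.97e4 V/m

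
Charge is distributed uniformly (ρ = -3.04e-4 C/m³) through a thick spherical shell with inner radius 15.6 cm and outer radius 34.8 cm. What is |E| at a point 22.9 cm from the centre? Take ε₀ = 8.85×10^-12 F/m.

Take a concentric spherical Gaussian surface of radius r = 22.9 cm (within the shell material, 15.6 cm < r < 34.8 cm).
Only the shell between 15.6 cm and r is enclosed: Q_enc = ρ·(4π/3)(r³ − a³) = (-3.04e-4)·(4π/3)·((0.229)³ − (0.156)³) = -1.046×10^-5 C.
Gauss's law: E·4πr² = Q_enc/ε₀.
E = |Q_enc|/(4πε₀r²) = (1.046×10^-5)/(4π·8.85×10^-12·(0.229)²) = 1.79e6 N/C.

E ≈ 1.79×10^6 N/C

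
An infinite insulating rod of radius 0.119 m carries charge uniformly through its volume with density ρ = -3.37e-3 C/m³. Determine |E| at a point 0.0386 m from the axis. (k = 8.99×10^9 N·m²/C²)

Take a coaxial cylindrical Gaussian surface of radius r = 0.0386 m and length L (r < R).
Enclosed charge per unit length: λ_enc = ρ·πr² = (-3.37×10^-3)π(0.0386)² = -1.577e-5 C/m.
By Gauss's law (flux through the curved wall only), E·2πrL = λ_enc L/ε₀.
E = 2k|λ_enc|/r = 2(8.99×10^9)(1.577×10^-5)/(0.0386) = 7.35e6 N/C.

|E| ≈ 7.35×10^6 N/C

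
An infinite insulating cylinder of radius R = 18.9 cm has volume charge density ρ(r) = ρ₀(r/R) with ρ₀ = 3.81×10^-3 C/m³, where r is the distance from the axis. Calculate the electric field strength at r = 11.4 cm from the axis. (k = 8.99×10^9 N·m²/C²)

By cylindrical symmetry E is radial; use a coaxial Gaussian cylinder of radius 11.4 cm and length L (r < R).
Integrating ρ over the cross-section to radius r: λ_enc = (2πρ₀/R) ∫₀^r r'^2 dr' = 2πρ₀ r^3/(3·R) = 6.255e-5 C/m.
Since E is radial and uniform over the curved surface, Φ = E·2πrL = Q_enc/ε₀ = λ_enc L/ε₀.
E = 2k|λ_enc|/r = 2(8.99×10^9)(6.255×10^-5)/(0.114) = 9.87e6 N/C.

|E| = 9.87×10^6 N/C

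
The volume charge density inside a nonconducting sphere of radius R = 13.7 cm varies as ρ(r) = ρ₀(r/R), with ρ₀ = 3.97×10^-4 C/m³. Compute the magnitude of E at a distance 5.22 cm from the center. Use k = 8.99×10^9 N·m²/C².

Use a concentric Gaussian sphere at r = 5.22 cm (r < R).
Integrate the density: Q_enc = 4π ∫₀^r ρ₀(r'/R)^1 r'² dr' = 4πρ₀ r^4/(4·R) = 6.759e-8 C.
Since E is radial and uniform over the Gaussian sphere, Φ = E·4πr² = Q_enc/ε₀.
E = k|Q_enc|/r² = (8.99×10^9)(6.759×10^-8)/(0.0522)² = 2.23×10^5 N/C.

E ≈ 2.23×10^5 N/C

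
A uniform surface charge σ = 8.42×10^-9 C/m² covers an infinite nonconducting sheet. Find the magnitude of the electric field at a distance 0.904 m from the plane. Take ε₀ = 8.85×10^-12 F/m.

E ≈ 476 N/C

By planar symmetry E is perpendicular to the sheet and uniform; use a Gaussian pillbox with flat faces of area A on each side of the sheet.
Only the two end caps contribute flux: Φ = 2EA. With Q_enc = σA, Gauss's law gives E = |σ|/(2ε₀).
E = |σ|/(2ε₀) = (8.42×10^-9)/(2·8.85×10^-12) = 476 N/C.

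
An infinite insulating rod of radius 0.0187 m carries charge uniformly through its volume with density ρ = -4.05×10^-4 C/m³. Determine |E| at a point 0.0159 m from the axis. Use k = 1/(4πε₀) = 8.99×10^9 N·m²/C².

3.64e5 N/C

Take a coaxial cylindrical Gaussian surface of radius r = 0.0159 m and length L (r < R).
Charge inside radius r per length L is ρ·πr²·L, so λ_enc = ρπr² = -3.217×10^-7 C/m.
Gauss's law: E·2πrL = λ_enc L/ε₀.
E = 2k|λ_enc|/r = 2(8.99×10^9)(3.217×10^-7)/(0.0159) = 3.64×10^5 N/C.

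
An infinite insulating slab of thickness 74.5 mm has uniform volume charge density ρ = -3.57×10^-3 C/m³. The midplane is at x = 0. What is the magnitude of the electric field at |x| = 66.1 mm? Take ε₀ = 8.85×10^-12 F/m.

The point |x| = 66.1 mm lies outside the slab (half-thickness 0.03725 m). A symmetric pillbox spanning the full slab encloses Q_enc = ρ·d·A.
Flux = 2EA ⇒ E = |ρ|d/(2ε₀), independent of distance outside.
E = (3.57e-3)(0.0745)/(2·8.85×10^-12) = 1.50×10^7 N/C.

1.50×10^7 V/m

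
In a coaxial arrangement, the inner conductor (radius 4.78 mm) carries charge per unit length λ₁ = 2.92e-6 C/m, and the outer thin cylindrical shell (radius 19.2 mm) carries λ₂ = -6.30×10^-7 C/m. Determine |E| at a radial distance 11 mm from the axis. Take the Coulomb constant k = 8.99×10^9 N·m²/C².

Coaxial Gaussian cylinder, radius r = 11 mm, length L (between the conductors, 4.78 mm < r < 19.2 mm).
Only the inner wire is enclosed; the outer shell contributes nothing inside itself. λ_enc = λ₁ = 2.92e-6 C/m.
By Gauss's law (flux through the curved wall only), E·2πrL = λ_enc L/ε₀.
E = 2k|λ_enc|/r = 2(8.99×10^9)(2.92e-6)/(0.011) = 4.77×10^6 N/C.

4.77×10^6 V/m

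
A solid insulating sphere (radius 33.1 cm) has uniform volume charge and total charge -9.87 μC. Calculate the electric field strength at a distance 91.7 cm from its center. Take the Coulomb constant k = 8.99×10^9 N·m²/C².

Take a concentric spherical Gaussian surface of radius r = 91.7 cm (r > R, so the entire charge is enclosed).
Q_enc = -9.87 μC = -9.87e-6 C.
Applying ∮E·dA = Q_enc/ε₀ with Φ = E(4πr²):
E = k|Q_enc|/r² = (8.99×10^9)(9.87×10^-6)/(0.917)² = 1.06e5 N/C.

E = 1.06e5 N/C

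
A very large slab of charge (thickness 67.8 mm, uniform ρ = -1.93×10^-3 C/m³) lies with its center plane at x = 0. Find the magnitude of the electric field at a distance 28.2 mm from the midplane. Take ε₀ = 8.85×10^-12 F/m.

|E| = 6.15×10^6 V/m

By symmetry E is perpendicular to the slab. A Gaussian pillbox from −28.2 mm to +28.2 mm (face area A) lies entirely within the slab.
Q_enc = ρ·(2x)·A and flux = 2EA, so 2EA = 2ρxA/ε₀ ⇒ E = |ρ|x/ε₀.
E = (1.93e-3)(0.0282)/(8.85×10^-12) = 6.15e6 N/C.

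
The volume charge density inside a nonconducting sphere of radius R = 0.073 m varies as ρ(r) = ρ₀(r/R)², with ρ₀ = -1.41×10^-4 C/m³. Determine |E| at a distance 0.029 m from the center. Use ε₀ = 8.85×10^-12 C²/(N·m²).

|E| ≈ 1.46×10^4 N/C

By spherical symmetry E is radial; choose a Gaussian sphere of radius r = 0.029 m (r < R).
Q_enc = ∫₀^r ρ(r')·4πr'² dr' = (4πρ₀/R²) ∫₀^r r'^4 dr' = 4πρ₀ r^5/(5·R²) = -1.364×10^-9 C.
By Gauss's law, ∮E·dA = E·4πr² = Q_enc/ε₀.
E = |Q_enc|/(4πε₀r²) = (1.364e-9)/(4π·8.85×10^-12·(0.029)²) = 1.46×10^4 N/C.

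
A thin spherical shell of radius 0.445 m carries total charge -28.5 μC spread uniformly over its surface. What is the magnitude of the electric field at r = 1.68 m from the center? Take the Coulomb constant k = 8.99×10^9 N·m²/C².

E ≈ 9.08×10^4 N/C

Symmetry ⇒ E = E(r) r̂. Gaussian sphere of radius r = 1.68 m (r > 0.445 m).
The entire shell is enclosed: Q_enc = -2.85×10^-5 C.
Applying ∮E·dA = Q_enc/ε₀ with Φ = E(4πr²):
E = k|Q_enc|/r² = (8.99×10^9)(2.85×10^-5)/(1.68)² = 9.08×10^4 N/C.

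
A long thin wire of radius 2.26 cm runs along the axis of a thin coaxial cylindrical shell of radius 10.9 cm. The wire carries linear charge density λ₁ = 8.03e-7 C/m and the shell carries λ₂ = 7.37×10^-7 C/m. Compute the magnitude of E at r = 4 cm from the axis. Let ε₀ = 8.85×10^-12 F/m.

|E| = 3.61e5 N/C

By cylindrical symmetry E is radial; use a coaxial Gaussian cylinder of radius 4 cm and length L (between the conductors, 2.26 cm < r < 10.9 cm).
Only the inner wire is enclosed; the outer shell contributes nothing inside itself. λ_enc = λ₁ = 8.03×10^-7 C/m.
Since E is radial and uniform over the curved surface, Φ = E·2πrL = Q_enc/ε₀ = λ_enc L/ε₀.
E = |λ_enc|/(2πε₀r) = (8.03×10^-7)/(2π·8.85×10^-12·0.04) = 3.61e5 N/C.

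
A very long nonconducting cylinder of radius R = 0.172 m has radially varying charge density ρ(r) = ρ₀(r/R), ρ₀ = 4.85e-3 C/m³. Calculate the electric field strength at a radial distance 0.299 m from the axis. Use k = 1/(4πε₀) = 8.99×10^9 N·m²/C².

By cylindrical symmetry E is radial; use a coaxial Gaussian cylinder of radius 0.299 m and length L (r > R, full charge per length enclosed).
λ_enc = 2π ∫₀^R ρ₀(r'/R)^1 r' dr' = 2πρ₀R²/3 = 3.005×10^-4 C/m.
Since E is radial and uniform over the curved surface, Φ = E·2πrL = Q_enc/ε₀ = λ_enc L/ε₀.
E = 2k|λ_enc|/r = 2(8.99×10^9)(3.005×10^-4)/(0.299) = 1.81×10^7 N/C.

E ≈ 1.81×10^7 V/m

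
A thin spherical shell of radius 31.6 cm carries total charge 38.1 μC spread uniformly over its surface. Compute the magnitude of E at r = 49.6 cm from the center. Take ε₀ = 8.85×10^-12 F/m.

Take a concentric spherical Gaussian surface of radius r = 49.6 cm (r > 31.6 cm).
The entire shell is enclosed: Q_enc = 3.81×10^-5 C.
Since E is radial and uniform over the Gaussian sphere, Φ = E·4πr² = Q_enc/ε₀.
E = |Q_enc|/(4πε₀r²) = (3.81×10^-5)/(4π·8.85×10^-12·(0.496)²) = 1.39e6 N/C.

|E| ≈ 1.39×10^6 N/C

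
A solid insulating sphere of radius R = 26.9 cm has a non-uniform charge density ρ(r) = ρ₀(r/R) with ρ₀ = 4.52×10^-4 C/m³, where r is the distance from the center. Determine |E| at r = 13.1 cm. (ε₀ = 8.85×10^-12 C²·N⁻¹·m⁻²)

|E| = 8.15e5 N/C

Take a concentric spherical Gaussian surface of radius r = 13.1 cm (r < R).
Integrate the density: Q_enc = 4π ∫₀^r ρ₀(r'/R)^1 r'² dr' = 4πρ₀ r^4/(4·R) = 1.555×10^-6 C.
Gauss's law: E·4πr² = Q_enc/ε₀.
E = |Q_enc|/(4πε₀r²) = (1.555×10^-6)/(4π·8.85×10^-12·(0.131)²) = 8.15×10^5 N/C.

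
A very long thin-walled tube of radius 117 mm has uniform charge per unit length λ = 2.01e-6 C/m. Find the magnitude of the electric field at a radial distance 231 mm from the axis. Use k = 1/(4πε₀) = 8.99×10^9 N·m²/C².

1.56×10^5 N/C

Coaxial Gaussian cylinder, radius r = 231 mm, length L (r > 117 mm).
The full line charge is enclosed: λ_enc = 2.01×10^-6 C/m.
Since E is radial and uniform over the curved surface, Φ = E·2πrL = Q_enc/ε₀ = λ_enc L/ε₀.
E = 2k|λ_enc|/r = 2(8.99×10^9)(2.01×10^-6)/(0.231) = 1.56×10^5 N/C.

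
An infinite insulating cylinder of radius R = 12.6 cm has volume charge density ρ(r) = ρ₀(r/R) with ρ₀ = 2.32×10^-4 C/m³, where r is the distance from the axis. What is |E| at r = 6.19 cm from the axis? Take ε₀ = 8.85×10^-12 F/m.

Coaxial Gaussian cylinder, radius r = 6.19 cm, length L (r < R).
λ_enc = ∫₀^r ρ(r')·2πr' dr' = (2πρ₀/R)·r^3/3 = 9.146e-7 C/m.
By Gauss's law (flux through the curved wall only), E·2πrL = λ_enc L/ε₀.
E = |λ_enc|/(2πε₀r) = (9.146×10^-7)/(2π·8.85×10^-12·0.0619) = 2.66×10^5 N/C.

2.66×10^5 N/C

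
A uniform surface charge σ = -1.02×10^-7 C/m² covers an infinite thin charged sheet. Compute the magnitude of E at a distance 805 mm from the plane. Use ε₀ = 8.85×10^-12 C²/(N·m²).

The symmetry is planar: E is normal to the sheet and the same magnitude on both sides. Take a pillbox straddling the sheet with end-cap area A.
Flux Φ = 2EA and Q_enc = σA, so 2EA = σA/ε₀ ⇒ E = |σ|/(2ε₀), independent of distance.
E = |σ|/(2ε₀) = (1.02e-7)/(2·8.85×10^-12) = 5.76×10^3 N/C.

5.76×10^3 N/C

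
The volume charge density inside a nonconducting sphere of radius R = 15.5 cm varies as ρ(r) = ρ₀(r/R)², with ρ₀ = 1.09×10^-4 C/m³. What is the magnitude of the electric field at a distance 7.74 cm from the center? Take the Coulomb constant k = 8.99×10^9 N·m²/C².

|E| = 4.75e4 V/m

Use a concentric Gaussian sphere at r = 7.74 cm (r < R).
Integrate the density: Q_enc = 4π ∫₀^r ρ₀(r'/R)^2 r'² dr' = 4πρ₀ r^5/(5·R²) = 3.167×10^-8 C.
By Gauss's law, ∮E·dA = E·4πr² = Q_enc/ε₀.
E = k|Q_enc|/r² = (8.99×10^9)(3.167×10^-8)/(0.0774)² = 4.75×10^4 N/C.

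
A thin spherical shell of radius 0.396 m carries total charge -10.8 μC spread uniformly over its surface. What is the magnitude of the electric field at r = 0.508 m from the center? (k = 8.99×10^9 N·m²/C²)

Take a concentric spherical Gaussian surface of radius r = 0.508 m (r > 0.396 m).
The entire shell is enclosed: Q_enc = -1.08e-5 C.
Gauss's law: E·4πr² = Q_enc/ε₀.
E = k|Q_enc|/r² = (8.99×10^9)(1.08e-5)/(0.508)² = 3.76×10^5 N/C.

E ≈ 3.76e5 N/C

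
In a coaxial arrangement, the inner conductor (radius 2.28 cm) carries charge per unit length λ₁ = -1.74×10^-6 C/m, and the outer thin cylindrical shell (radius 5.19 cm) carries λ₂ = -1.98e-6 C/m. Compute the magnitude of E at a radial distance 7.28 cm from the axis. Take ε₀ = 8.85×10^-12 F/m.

|E| = 9.19×10^5 N/C

Take a coaxial cylindrical Gaussian surface of radius r = 7.28 cm and length L (r > 5.19 cm, enclosing both).
λ_enc = λ₁ + λ₂ = (-1.74×10^-6) + (-1.98e-6) = -3.72×10^-6 C/m.
Since E is radial and uniform over the curved surface, Φ = E·2πrL = Q_enc/ε₀ = λ_enc L/ε₀.
E = |λ_enc|/(2πε₀r) = (3.72e-6)/(2π·8.85×10^-12·0.0728) = 9.19×10^5 N/C.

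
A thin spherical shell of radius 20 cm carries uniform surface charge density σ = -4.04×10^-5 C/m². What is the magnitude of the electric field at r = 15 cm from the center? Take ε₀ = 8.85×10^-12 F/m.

Symmetry ⇒ E = E(r) r̂. Gaussian sphere of radius r = 15 cm (inside the shell, r < 20 cm).
No charge lies within this surface, so Q_enc = 0 and Gauss's law gives E·4πr² = 0 ⇒ E = 0.

E = 0 (no enclosed charge)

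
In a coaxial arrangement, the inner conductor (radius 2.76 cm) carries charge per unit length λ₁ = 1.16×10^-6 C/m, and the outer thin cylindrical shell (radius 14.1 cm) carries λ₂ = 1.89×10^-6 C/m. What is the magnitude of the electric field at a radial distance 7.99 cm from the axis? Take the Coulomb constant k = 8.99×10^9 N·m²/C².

Take a coaxial cylindrical Gaussian surface of radius r = 7.99 cm and length L (between the conductors, 2.76 cm < r < 14.1 cm).
Only the inner wire is enclosed; the outer shell contributes nothing inside itself. λ_enc = λ₁ = 1.16e-6 C/m.
Since E is radial and uniform over the curved surface, Φ = E·2πrL = Q_enc/ε₀ = λ_enc L/ε₀.
E = 2k|λ_enc|/r = 2(8.99×10^9)(1.16e-6)/(0.0799) = 2.61×10^5 N/C.

|E| ≈ 2.61×10^5 N/C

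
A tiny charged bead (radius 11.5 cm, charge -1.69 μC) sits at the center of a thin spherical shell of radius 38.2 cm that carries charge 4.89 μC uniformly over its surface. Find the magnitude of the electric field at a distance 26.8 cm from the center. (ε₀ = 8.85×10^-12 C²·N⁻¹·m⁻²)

2.12×10^5 N/C

Take a concentric spherical Gaussian surface of radius r = 26.8 cm (between the bodies, 11.5 cm < r < 38.2 cm).
The shell at 38.2 cm lies outside the Gaussian surface, so Q_enc = -1.69 μC = -1.69×10^-6 C.
By Gauss's law, ∮E·dA = E·4πr² = Q_enc/ε₀.
E = |Q_enc|/(4πε₀r²) = (1.69e-6)/(4π·8.85×10^-12·(0.268)²) = 2.12e5 N/C.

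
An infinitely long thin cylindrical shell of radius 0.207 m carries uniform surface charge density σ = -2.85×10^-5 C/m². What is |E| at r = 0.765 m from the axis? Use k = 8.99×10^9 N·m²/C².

|E| ≈ 8.71e5 N/C

Coaxial Gaussian cylinder, radius r = 0.765 m, length L (r > 0.207 m).
The whole shell is enclosed: λ_enc = σ·2πR = (-2.85×10^-5)·2π·(0.207) = -3.707e-5 C/m.
Gauss's law: E·2πrL = λ_enc L/ε₀.
E = 2k|λ_enc|/r = 2(8.99×10^9)(3.707×10^-5)/(0.765) = 8.71×10^5 N/C.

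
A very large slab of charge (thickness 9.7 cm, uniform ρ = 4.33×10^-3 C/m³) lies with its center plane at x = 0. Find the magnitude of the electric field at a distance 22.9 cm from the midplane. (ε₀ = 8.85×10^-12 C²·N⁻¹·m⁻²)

The point |x| = 22.9 cm lies outside the slab (half-thickness 0.0485 m). A symmetric pillbox spanning the full slab encloses Q_enc = ρ·d·A.
Flux = 2EA ⇒ E = |ρ|d/(2ε₀), independent of distance outside.
E = (4.33×10^-3)(0.097)/(2·8.85×10^-12) = 2.37e7 N/C.

2.37×10^7 N/C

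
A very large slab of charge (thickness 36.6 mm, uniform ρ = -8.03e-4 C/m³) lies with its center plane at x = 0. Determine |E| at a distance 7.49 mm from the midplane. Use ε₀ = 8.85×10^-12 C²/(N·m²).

E = 6.80e5 N/C

By symmetry E is perpendicular to the slab. A Gaussian pillbox from −7.49 mm to +7.49 mm (face area A) lies entirely within the slab.
Q_enc = ρ·(2x)·A and flux = 2EA, so 2EA = 2ρxA/ε₀ ⇒ E = |ρ|x/ε₀.
E = (8.03×10^-4)(0.00749)/(8.85×10^-12) = 6.80e5 N/C.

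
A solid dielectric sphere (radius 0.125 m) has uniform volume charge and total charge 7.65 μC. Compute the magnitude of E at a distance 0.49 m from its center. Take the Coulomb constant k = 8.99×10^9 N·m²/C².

Symmetry ⇒ E = E(r) r̂. Gaussian sphere of radius r = 0.49 m (r > R, so the entire charge is enclosed).
Q_enc = 7.65 μC = 7.65×10^-6 C.
Gauss's law: E·4πr² = Q_enc/ε₀.
E = k|Q_enc|/r² = (8.99×10^9)(7.65×10^-6)/(0.49)² = 2.86×10^5 N/C.

2.86e5 V/m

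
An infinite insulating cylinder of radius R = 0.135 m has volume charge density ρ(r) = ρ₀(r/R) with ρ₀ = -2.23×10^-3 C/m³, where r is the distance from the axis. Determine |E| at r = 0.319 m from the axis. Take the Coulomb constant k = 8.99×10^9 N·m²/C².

Choose a coaxial cylinder of radius r = 0.319 m (arbitrary length L) as the Gaussian surface (r > R, full charge per length enclosed).
λ_enc = 2π ∫₀^R ρ₀(r'/R)^1 r' dr' = 2πρ₀R²/3 = -8.512×10^-5 C/m.
Gauss's law: E·2πrL = λ_enc L/ε₀.
E = 2k|λ_enc|/r = 2(8.99×10^9)(8.512×10^-5)/(0.319) = 4.80×10^6 N/C.

|E| = 4.80×10^6 V/m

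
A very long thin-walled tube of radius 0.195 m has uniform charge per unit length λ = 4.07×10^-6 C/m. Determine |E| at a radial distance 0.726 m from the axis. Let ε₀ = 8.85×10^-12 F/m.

E ≈ 1.01×10^5 V/m

Coaxial Gaussian cylinder, radius r = 0.726 m, length L (r > 0.195 m).
The full line charge is enclosed: λ_enc = 4.07e-6 C/m.
Since E is radial and uniform over the curved surface, Φ = E·2πrL = Q_enc/ε₀ = λ_enc L/ε₀.
E = |λ_enc|/(2πε₀r) = (4.07×10^-6)/(2π·8.85×10^-12·0.726) = 1.01×10^5 N/C.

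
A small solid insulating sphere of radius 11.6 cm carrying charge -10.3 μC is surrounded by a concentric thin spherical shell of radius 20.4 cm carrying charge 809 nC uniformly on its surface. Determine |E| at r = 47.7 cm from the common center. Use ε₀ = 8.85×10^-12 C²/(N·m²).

|E| = 3.75e5 N/C

Take a concentric spherical Gaussian surface of radius r = 47.7 cm (r > 20.4 cm, enclosing both).
Q_enc = (-10.3 μC) + (809 nC) = -9.491×10^-6 C.
Gauss's law: E·4πr² = Q_enc/ε₀.
E = |Q_enc|/(4πε₀r²) = (9.491×10^-6)/(4π·8.85×10^-12·(0.477)²) = 3.75×10^5 N/C.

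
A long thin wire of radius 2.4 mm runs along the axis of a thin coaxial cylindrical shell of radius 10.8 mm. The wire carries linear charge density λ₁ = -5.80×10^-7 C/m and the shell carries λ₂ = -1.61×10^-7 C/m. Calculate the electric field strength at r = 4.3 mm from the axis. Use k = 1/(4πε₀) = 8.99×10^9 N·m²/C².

By cylindrical symmetry E is radial; use a coaxial Gaussian cylinder of radius 4.3 mm and length L (between the conductors, 2.4 mm < r < 10.8 mm).
Only the inner wire is enclosed; the outer shell contributes nothing inside itself. λ_enc = λ₁ = -5.80×10^-7 C/m.
Gauss's law: E·2πrL = λ_enc L/ε₀.
E = 2k|λ_enc|/r = 2(8.99×10^9)(5.80×10^-7)/(0.0043) = 2.43×10^6 N/C.

|E| = 2.43×10^6 V/m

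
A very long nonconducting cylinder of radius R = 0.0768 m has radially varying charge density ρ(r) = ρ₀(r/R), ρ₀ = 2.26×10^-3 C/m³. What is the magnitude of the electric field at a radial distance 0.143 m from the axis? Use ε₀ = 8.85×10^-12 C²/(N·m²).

Coaxial Gaussian cylinder, radius r = 0.143 m, length L (r > R, full charge per length enclosed).
λ_enc = 2π ∫₀^R ρ₀(r'/R)^1 r' dr' = 2πρ₀R²/3 = 2.792e-5 C/m.
By Gauss's law (flux through the curved wall only), E·2πrL = λ_enc L/ε₀.
E = |λ_enc|/(2πε₀r) = (2.792×10^-5)/(2π·8.85×10^-12·0.143) = 3.51×10^6 N/C.

|E| ≈ 3.51×10^6 N/C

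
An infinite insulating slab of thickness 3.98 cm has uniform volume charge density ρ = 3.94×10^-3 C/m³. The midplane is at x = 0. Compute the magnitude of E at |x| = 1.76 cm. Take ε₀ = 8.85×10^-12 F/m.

By symmetry E is perpendicular to the slab. A Gaussian pillbox from −1.76 cm to +1.76 cm (face area A) lies entirely within the slab.
Q_enc = ρ·(2x)·A and flux = 2EA, so 2EA = 2ρxA/ε₀ ⇒ E = |ρ|x/ε₀.
E = (3.94×10^-3)(0.0176)/(8.85×10^-12) = 7.84×10^6 N/C.

7.84×10^6 V/m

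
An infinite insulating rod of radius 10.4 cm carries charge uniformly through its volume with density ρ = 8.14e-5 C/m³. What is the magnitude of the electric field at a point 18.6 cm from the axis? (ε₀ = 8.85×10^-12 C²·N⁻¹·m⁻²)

By cylindrical symmetry E is radial; use a coaxial Gaussian cylinder of radius 18.6 cm and length L (r > 10.4 cm, full cross-section enclosed).
λ_enc = ρ·πR² = (8.14×10^-5)π(0.104)² = 2.766×10^-6 C/m.
Since E is radial and uniform over the curved surface, Φ = E·2πrL = Q_enc/ε₀ = λ_enc L/ε₀.
E = |λ_enc|/(2πε₀r) = (2.766e-6)/(2π·8.85×10^-12·0.186) = 2.67×10^5 N/C.

E ≈ 2.67×10^5 V/m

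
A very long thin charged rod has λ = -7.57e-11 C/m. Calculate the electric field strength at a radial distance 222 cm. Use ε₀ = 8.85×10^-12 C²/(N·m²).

|E| ≈ 0.613 N/C

Coaxial Gaussian cylinder, radius r = 222 cm, length L.
Q_enc = λL, so λ_enc = -7.57×10^-11 C/m.
Since E is radial and uniform over the curved surface, Φ = E·2πrL = Q_enc/ε₀ = λ_enc L/ε₀.
E = |λ_enc|/(2πε₀r) = (7.57×10^-11)/(2π·8.85×10^-12·2.22) = 0.613 N/C.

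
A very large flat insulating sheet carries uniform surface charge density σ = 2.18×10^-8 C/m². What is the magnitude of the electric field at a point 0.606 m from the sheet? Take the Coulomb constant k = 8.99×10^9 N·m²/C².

The symmetry is planar: E is normal to the sheet and the same magnitude on both sides. Take a pillbox straddling the sheet with end-cap area A.
Flux Φ = 2EA and Q_enc = σA, so 2EA = σA/ε₀ ⇒ E = |σ|/(2ε₀), independent of distance.
E = 2πk|σ| = 2π(8.99×10^9)(2.18e-8) = 1.23×10^3 N/C.

E ≈ 1.23×10^3 N/C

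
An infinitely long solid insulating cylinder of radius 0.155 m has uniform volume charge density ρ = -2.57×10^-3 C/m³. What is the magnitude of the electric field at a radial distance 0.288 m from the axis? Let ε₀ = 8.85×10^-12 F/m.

Take a coaxial cylindrical Gaussian surface of radius r = 0.288 m and length L (r > 0.155 m, full cross-section enclosed).
λ_enc = ρ·πR² = (-2.57×10^-3)π(0.155)² = -1.94e-4 C/m.
By Gauss's law (flux through the curved wall only), E·2πrL = λ_enc L/ε₀.
E = |λ_enc|/(2πε₀r) = (1.94×10^-4)/(2π·8.85×10^-12·0.288) = 1.21e7 N/C.

E ≈ 1.21×10^7 V/m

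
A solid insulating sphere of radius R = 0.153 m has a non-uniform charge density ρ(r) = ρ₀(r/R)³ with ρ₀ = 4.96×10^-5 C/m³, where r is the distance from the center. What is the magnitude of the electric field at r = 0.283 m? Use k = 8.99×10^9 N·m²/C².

4.18×10^4 N/C

By spherical symmetry E is radial; choose a Gaussian sphere of radius r = 0.283 m (r > R, all charge enclosed).
Q_enc = 4π ∫₀^R ρ₀(r'/R)^3 r'² dr' = 4πρ₀R³/6 = 3.721×10^-7 C.
Gauss's law: E·4πr² = Q_enc/ε₀.
E = k|Q_enc|/r² = (8.99×10^9)(3.721×10^-7)/(0.283)² = 4.18e4 N/C.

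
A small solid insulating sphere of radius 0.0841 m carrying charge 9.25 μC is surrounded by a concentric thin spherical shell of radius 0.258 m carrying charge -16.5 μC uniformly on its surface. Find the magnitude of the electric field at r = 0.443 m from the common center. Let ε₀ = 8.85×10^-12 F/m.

Use a concentric Gaussian sphere at r = 0.443 m (r > 0.258 m, enclosing both).
Q_enc = (9.25 μC) + (-16.5 μC) = -7.25×10^-6 C.
Gauss's law: E·4πr² = Q_enc/ε₀.
E = |Q_enc|/(4πε₀r²) = (7.25×10^-6)/(4π·8.85×10^-12·(0.443)²) = 3.32e5 N/C.

E ≈ 3.32×10^5 N/C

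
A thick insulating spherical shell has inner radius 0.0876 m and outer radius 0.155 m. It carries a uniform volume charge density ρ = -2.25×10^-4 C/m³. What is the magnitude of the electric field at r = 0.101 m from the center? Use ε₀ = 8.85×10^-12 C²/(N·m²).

E ≈ 2.97×10^5 N/C

By spherical symmetry E is radial; choose a Gaussian sphere of radius r = 0.101 m (within the shell material, 0.0876 m < r < 0.155 m).
Enclosed charge is the volume from a to r: Q_enc = (4π/3)ρ(r³ − a³) = -3.375×10^-7 C.
Applying ∮E·dA = Q_enc/ε₀ with Φ = E(4πr²):
E = |Q_enc|/(4πε₀r²) = (3.375×10^-7)/(4π·8.85×10^-12·(0.101)²) = 2.97e5 N/C.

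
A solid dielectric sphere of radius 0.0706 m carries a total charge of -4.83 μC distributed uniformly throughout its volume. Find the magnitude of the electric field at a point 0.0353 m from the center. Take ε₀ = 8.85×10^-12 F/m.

Take a concentric spherical Gaussian surface of radius r = 0.0353 m (r < R).
For a uniform sphere the enclosed fraction is (r/R)³, so Q_enc = (-4.83 μC)(0.0353/0.0706)³ = -6.038×10^-7 C.
Gauss's law: E·4πr² = Q_enc/ε₀.
E = |Q_enc|/(4πε₀r²) = (6.038×10^-7)/(4π·8.85×10^-12·(0.0353)²) = 4.36e6 N/C.

E ≈ 4.36e6 N/C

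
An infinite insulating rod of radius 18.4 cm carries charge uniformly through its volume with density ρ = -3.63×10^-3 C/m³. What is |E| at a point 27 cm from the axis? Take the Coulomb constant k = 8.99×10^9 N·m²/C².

E ≈ 2.57×10^7 N/C

Choose a coaxial cylinder of radius r = 27 cm (arbitrary length L) as the Gaussian surface (r > 18.4 cm, full cross-section enclosed).
λ_enc = ρ·πR² = (-3.63e-3)π(0.184)² = -3.861e-4 C/m.
By Gauss's law (flux through the curved wall only), E·2πrL = λ_enc L/ε₀.
E = 2k|λ_enc|/r = 2(8.99×10^9)(3.861e-4)/(0.27) = 2.57×10^7 N/C.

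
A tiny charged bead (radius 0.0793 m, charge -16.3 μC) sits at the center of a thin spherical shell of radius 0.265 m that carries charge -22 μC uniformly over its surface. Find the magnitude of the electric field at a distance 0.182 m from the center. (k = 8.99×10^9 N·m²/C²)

Symmetry ⇒ E = E(r) r̂. Gaussian sphere of radius r = 0.182 m (between the bodies, 0.0793 m < r < 0.265 m).
Only the inner charge is enclosed; the outer shell contributes nothing inside itself. Q_enc = -16.3 μC = -1.63×10^-5 C.
Gauss's law: E·4πr² = Q_enc/ε₀.
E = k|Q_enc|/r² = (8.99×10^9)(1.63e-5)/(0.182)² = 4.42×10^6 N/C.

E = 4.42×10^6 V/m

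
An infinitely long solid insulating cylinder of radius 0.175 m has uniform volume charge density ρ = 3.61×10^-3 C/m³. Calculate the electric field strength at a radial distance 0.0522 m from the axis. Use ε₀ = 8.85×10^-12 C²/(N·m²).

Coaxial Gaussian cylinder, radius r = 0.0522 m, length L (r < R).
Enclosed charge per unit length: λ_enc = ρ·πr² = (3.61e-3)π(0.0522)² = 3.09e-5 C/m.
Gauss's law: E·2πrL = λ_enc L/ε₀.
E = |λ_enc|/(2πε₀r) = (3.09×10^-5)/(2π·8.85×10^-12·0.0522) = 1.06×10^7 N/C.

1.06×10^7 V/m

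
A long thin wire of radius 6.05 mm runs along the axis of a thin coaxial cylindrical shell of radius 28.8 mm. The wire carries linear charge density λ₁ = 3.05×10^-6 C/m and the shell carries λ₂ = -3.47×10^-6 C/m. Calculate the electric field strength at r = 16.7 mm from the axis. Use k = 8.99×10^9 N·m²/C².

By cylindrical symmetry E is radial; use a coaxial Gaussian cylinder of radius 16.7 mm and length L (between the conductors, 6.05 mm < r < 28.8 mm).
Only the inner wire is enclosed; the outer shell contributes nothing inside itself. λ_enc = λ₁ = 3.05×10^-6 C/m.
Gauss's law: E·2πrL = λ_enc L/ε₀.
E = 2k|λ_enc|/r = 2(8.99×10^9)(3.05e-6)/(0.0167) = 3.28×10^6 N/C.

|E| ≈ 3.28×10^6 N/C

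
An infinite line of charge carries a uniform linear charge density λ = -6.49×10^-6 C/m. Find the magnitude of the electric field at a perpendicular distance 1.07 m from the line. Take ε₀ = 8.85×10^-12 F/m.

E ≈ 1.09e5 N/C

Choose a coaxial cylinder of radius r = 1.07 m (arbitrary length L) as the Gaussian surface.
Q_enc = λL, so λ_enc = -6.49e-6 C/m.
By Gauss's law (flux through the curved wall only), E·2πrL = λ_enc L/ε₀.
E = |λ_enc|/(2πε₀r) = (6.49×10^-6)/(2π·8.85×10^-12·1.07) = 1.09×10^5 N/C.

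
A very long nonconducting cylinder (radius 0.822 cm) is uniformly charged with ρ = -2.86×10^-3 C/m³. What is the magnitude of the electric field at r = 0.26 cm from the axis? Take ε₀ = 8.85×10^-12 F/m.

Take a coaxial cylindrical Gaussian surface of radius r = 0.26 cm and length L (r < R).
Charge inside radius r per length L is ρ·πr²·L, so λ_enc = ρπr² = -6.074e-8 C/m.
Since E is radial and uniform over the curved surface, Φ = E·2πrL = Q_enc/ε₀ = λ_enc L/ε₀.
E = |λ_enc|/(2πε₀r) = (6.074e-8)/(2π·8.85×10^-12·0.0026) = 4.20e5 N/C.

E = 4.20e5 N/C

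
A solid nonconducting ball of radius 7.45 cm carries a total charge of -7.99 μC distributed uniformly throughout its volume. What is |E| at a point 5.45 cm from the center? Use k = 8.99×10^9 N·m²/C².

E = 9.47×10^6 N/C

Use a concentric Gaussian sphere at r = 5.45 cm (r < R).
For a uniform sphere the enclosed fraction is (r/R)³, so Q_enc = (-7.99 μC)(0.0545/0.0745)³ = -3.128e-6 C.
By Gauss's law, ∮E·dA = E·4πr² = Q_enc/ε₀.
E = k|Q_enc|/r² = (8.99×10^9)(3.128e-6)/(0.0545)² = 9.47×10^6 N/C.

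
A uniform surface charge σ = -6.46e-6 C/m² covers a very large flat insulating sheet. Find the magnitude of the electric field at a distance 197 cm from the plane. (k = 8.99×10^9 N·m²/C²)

|E| = 3.65e5 N/C

Choose a cylindrical pillbox piercing the sheet, end faces (area A) parallel to it.
Flux Φ = 2EA and Q_enc = σA, so 2EA = σA/ε₀ ⇒ E = |σ|/(2ε₀), independent of distance.
E = 2πk|σ| = 2π(8.99×10^9)(6.46×10^-6) = 3.65e5 N/C.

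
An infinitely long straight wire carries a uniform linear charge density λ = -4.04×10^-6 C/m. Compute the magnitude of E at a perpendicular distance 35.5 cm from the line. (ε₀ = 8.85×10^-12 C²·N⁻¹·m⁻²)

2.05×10^5 N/C

Take a coaxial cylindrical Gaussian surface of radius r = 35.5 cm and length L.
Q_enc = λL, so λ_enc = -4.04e-6 C/m.
Applying ∮E·dA = Q_enc/ε₀ with the end caps contributing no flux:
E = |λ_enc|/(2πε₀r) = (4.04×10^-6)/(2π·8.85×10^-12·0.355) = 2.05e5 N/C.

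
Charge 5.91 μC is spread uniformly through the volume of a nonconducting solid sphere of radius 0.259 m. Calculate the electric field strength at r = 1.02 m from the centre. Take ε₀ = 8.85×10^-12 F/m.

By spherical symmetry E is radial; choose a Gaussian sphere of radius r = 1.02 m (r > R, so the entire charge is enclosed).
Q_enc = 5.91 μC = 5.91×10^-6 C.
Since E is radial and uniform over the Gaussian sphere, Φ = E·4πr² = Q_enc/ε₀.
E = |Q_enc|/(4πε₀r²) = (5.91e-6)/(4π·8.85×10^-12·(1.02)²) = 5.11e4 N/C.

|E| ≈ 5.11×10^4 V/m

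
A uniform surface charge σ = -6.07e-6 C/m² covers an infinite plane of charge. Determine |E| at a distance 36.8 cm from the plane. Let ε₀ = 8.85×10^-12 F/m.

E ≈ 3.43e5 V/m

Choose a cylindrical pillbox piercing the sheet, end faces (area A) parallel to it.
Only the two end caps contribute flux: Φ = 2EA. With Q_enc = σA, Gauss's law gives E = |σ|/(2ε₀).
E = |σ|/(2ε₀) = (6.07×10^-6)/(2·8.85×10^-12) = 3.43×10^5 N/C.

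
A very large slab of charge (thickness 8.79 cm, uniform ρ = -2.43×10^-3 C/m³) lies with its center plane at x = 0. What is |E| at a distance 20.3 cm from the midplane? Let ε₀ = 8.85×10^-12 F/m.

|E| ≈ 1.21e7 N/C

The point |x| = 20.3 cm lies outside the slab (half-thickness 0.04395 m). A symmetric pillbox spanning the full slab encloses Q_enc = ρ·d·A.
Flux = 2EA ⇒ E = |ρ|d/(2ε₀), independent of distance outside.
E = (2.43×10^-3)(0.0879)/(2·8.85×10^-12) = 1.21×10^7 N/C.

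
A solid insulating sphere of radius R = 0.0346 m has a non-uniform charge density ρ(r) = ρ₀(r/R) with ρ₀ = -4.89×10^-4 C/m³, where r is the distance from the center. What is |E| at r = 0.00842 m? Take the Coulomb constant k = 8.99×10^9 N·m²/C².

|E| ≈ 2.83×10^4 V/m

Use a concentric Gaussian sphere at r = 0.00842 m (r < R).
Q_enc = ∫₀^r ρ(r')·4πr'² dr' = (4πρ₀/R) ∫₀^r r'^3 dr' = 4πρ₀ r^4/(4·R) = -2.232×10^-10 C.
Gauss's law: E·4πr² = Q_enc/ε₀.
E = k|Q_enc|/r² = (8.99×10^9)(2.232e-10)/(0.00842)² = 2.83e4 N/C.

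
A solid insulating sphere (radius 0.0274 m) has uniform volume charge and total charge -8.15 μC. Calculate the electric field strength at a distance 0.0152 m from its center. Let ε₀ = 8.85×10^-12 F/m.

Symmetry ⇒ E = E(r) r̂. Gaussian sphere of radius r = 0.0152 m (r < R).
Only the charge within r is enclosed: Q_enc = Q·(r/R)³ = (-8.15 μC)·(0.0152 m/0.0274 m)³ = -1.391e-6 C.
Since E is radial and uniform over the Gaussian sphere, Φ = E·4πr² = Q_enc/ε₀.
E = |Q_enc|/(4πε₀r²) = (1.391e-6)/(4π·8.85×10^-12·(0.0152)²) = 5.41×10^7 N/C.

E = 5.41e7 V/m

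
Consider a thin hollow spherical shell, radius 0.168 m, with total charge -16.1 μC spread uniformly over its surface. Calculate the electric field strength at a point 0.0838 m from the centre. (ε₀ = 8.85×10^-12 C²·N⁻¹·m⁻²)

Take a concentric spherical Gaussian surface of radius r = 0.0838 m (inside the shell, r < 0.168 m).
All the charge is outside the Gaussian surface: Q_enc = 0, hence E = 0 everywhere inside the shell.

E = 0 (no enclosed charge)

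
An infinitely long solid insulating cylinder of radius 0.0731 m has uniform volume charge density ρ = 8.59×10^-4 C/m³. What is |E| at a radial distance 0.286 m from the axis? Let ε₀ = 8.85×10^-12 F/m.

|E| ≈ 9.07×10^5 V/m

Coaxial Gaussian cylinder, radius r = 0.286 m, length L (r > 0.0731 m, full cross-section enclosed).
λ_enc = ρ·πR² = (8.59e-4)π(0.0731)² = 1.442e-5 C/m.
By Gauss's law (flux through the curved wall only), E·2πrL = λ_enc L/ε₀.
E = |λ_enc|/(2πε₀r) = (1.442×10^-5)/(2π·8.85×10^-12·0.286) = 9.07×10^5 N/C.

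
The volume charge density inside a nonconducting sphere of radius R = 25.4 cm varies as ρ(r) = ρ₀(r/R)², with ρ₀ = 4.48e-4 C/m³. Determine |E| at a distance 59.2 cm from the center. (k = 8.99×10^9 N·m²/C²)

Take a concentric spherical Gaussian surface of radius r = 59.2 cm (r > R, all charge enclosed).
Q_enc = 4π ∫₀^R ρ₀(r'/R)^2 r'² dr' = 4πρ₀R³/5 = 1.845×10^-5 C.
By Gauss's law, ∮E·dA = E·4πr² = Q_enc/ε₀.
E = k|Q_enc|/r² = (8.99×10^9)(1.845×10^-5)/(0.592)² = 4.73×10^5 N/C.

|E| = 4.73e5 V/m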